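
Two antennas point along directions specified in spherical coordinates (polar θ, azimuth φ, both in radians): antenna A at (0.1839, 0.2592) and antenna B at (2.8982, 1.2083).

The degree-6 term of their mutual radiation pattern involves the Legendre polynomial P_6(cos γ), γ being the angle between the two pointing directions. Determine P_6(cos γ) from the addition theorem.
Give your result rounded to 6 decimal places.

-0.036543

Term-by-term m-sum for l=6 (normalisation 4π/13 = 0.966644):
  m=-6: Y*=0.00000 + 0.00002j  Y=0.00005 - 0.00008j  product 0.00000 + 0.00000j
  m=-5: Y*=0.00009 + 0.00032j  Y=-0.00128 - 0.00032j  product -0.00000 - 0.00000j
  m=-4: Y*=0.00196 + 0.00331j  Y=0.00136 + 0.01118j  product -0.00003 + 0.00003j
  m=-3: Y*=0.02130 + 0.02097j  Y=0.05768 - 0.03027j  product 0.00186 + 0.00056j
  m=-2: Y*=0.13653 + 0.07788j  Y=-0.18865 - 0.16713j  product -0.01274 - 0.03751j
  m=-1: Y*=0.48919 + 0.12972j  Y=-0.20572 + 0.54242j  product -0.17100 + 0.23866j
  m=+0: Y*=0.68630 + 0.00000j  Y=0.47502 + 0.00000j  product 0.32601 + 0.00000j
  m=+1: Y*=-0.48919 + 0.12972j  Y=0.20572 + 0.54242j  product -0.17100 - 0.23866j
  m=+2: Y*=0.13653 - 0.07788j  Y=-0.18865 + 0.16713j  product -0.01274 + 0.03751j
  m=+3: Y*=-0.02130 + 0.02097j  Y=-0.05768 - 0.03027j  product 0.00186 - 0.00056j
  m=+4: Y*=0.00196 - 0.00331j  Y=0.00136 - 0.01118j  product -0.00003 - 0.00003j
  m=+5: Y*=-0.00009 + 0.00032j  Y=0.00128 - 0.00032j  product -0.00000 + 0.00000j
  m=+6: Y*=0.00000 - 0.00002j  Y=0.00005 + 0.00008j  product 0.00000 - 0.00000j
Σ over m = -0.03780 + 0.00000j; ×(4π/13) → -0.03654 + 0.00000j. Real part: -0.036543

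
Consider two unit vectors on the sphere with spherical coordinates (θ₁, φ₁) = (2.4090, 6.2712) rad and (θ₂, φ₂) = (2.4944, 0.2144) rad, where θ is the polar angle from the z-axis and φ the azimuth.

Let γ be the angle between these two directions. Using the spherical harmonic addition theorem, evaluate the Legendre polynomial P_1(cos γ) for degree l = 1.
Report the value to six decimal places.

Summing Y*_{l m}(θ₁,φ₁)·Y_{l m}(θ₂,φ₂) over m ∈ [−1, 1]; prefactor 4π/(2·1+1) = 4.188790:
  [-1]  conj(Y_{1,-1})(Ω₁) = (0.231050, -0.002769) ; Y_{1,-1}(Ω₂) = (0.203546, -0.044321) ; Δ = (0.046906, -0.010804)
  [+0]  conj(Y_{1,0})(Ω₁) = (-0.363248, -0.000000) ; Y_{1,0}(Ω₂) = (-0.389797, 0.000000) ; Δ = (0.141593, 0.000000)
  [+1]  conj(Y_{1,1})(Ω₁) = (-0.231050, -0.002769) ; Y_{1,1}(Ω₂) = (-0.203546, -0.044321) ; Δ = (0.046906, 0.010804)
Σ over m = (0.235406, 0.000000); ×(4π/3) → (0.986066, 0.000000). Real part: 0.986066

0.986066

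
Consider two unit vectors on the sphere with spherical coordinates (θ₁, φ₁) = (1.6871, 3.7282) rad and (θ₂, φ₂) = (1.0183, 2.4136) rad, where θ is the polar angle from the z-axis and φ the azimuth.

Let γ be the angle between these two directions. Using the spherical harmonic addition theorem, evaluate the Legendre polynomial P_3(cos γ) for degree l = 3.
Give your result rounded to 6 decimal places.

Term-by-term m-sum for l=3 (normalisation 4π/7 = 1.795196):
  [-3]  conj(Y_{3,-3})(Ω₁) = 0.07682 - 0.40154j ; Y_{3,-3}(Ω₂) = 0.14809 - 0.21045j ; Δ = -0.07313 - 0.07563j
  [-2]  conj(Y_{3,-2})(Ω₁) = -0.04530 - 0.10787j ; Y_{3,-2}(Ω₂) = 0.04452 + 0.38607j ; Δ = 0.03963 - 0.02229j
  [-1]  conj(Y_{3,-1})(Ω₁) = 0.24933 + 0.16572j ; Y_{3,-1}(Ω₂) = -0.07745 - 0.06903j ; Δ = -0.00787 - 0.03005j
  [+0]  conj(Y_{3,0})(Ω₁) = 0.12700 + 0.00000j ; Y_{3,0}(Ω₂) = -0.31783 + 0.00000j ; Δ = -0.04036 + 0.00000j
  [+1]  conj(Y_{3,1})(Ω₁) = -0.24933 + 0.16572j ; Y_{3,1}(Ω₂) = 0.07745 - 0.06903j ; Δ = -0.00787 + 0.03005j
  [+2]  conj(Y_{3,2})(Ω₁) = -0.04530 + 0.10787j ; Y_{3,2}(Ω₂) = 0.04452 - 0.38607j ; Δ = 0.03963 + 0.02229j
  [+3]  conj(Y_{3,3})(Ω₁) = -0.07682 - 0.40154j ; Y_{3,3}(Ω₂) = -0.14809 - 0.21045j ; Δ = -0.07313 + 0.07563j
Σ over m = -0.12311 + 0.00000j; ×(4π/7) → -0.22100 + 0.00000j. Real part: -0.221001

-0.221001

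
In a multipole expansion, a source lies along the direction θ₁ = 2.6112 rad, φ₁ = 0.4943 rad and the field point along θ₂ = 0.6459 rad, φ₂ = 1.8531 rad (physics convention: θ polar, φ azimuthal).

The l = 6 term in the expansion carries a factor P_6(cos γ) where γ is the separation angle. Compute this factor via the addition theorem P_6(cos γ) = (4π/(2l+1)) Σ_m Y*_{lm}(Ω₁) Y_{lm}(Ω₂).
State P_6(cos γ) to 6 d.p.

0.108068

Summing Y*_{l m}(θ₁,φ₁)·Y_{l m}(θ₂,φ₂) over m ∈ [−6, 6]; prefactor 4π/(2·6+1) = 0.966644:
  m=-6: (-0.007971, 0.001416) × (0.002819, 0.022801) = (-0.000055, -0.000178)  (running Σ = (-0.000055, -0.000178))
  m=-5: (0.037481, -0.029700) × (-0.104249, -0.016746) = (-0.004405, 0.002469)  (running Σ = (-0.004460, 0.002291))
  m=-4: (-0.066364, 0.154204) × (0.120383, -0.254663) = (0.031281, 0.035464)  (running Σ = (0.026821, 0.037755))
  m=-3: (-0.033109, -0.375706) × (0.341214, 0.301621) = (0.102024, -0.138182)  (running Σ = (0.128845, -0.100428))
  m=-2: (0.269367, 0.409178) × (-0.293191, 0.185703) = (-0.154962, -0.069945)  (running Σ = (-0.026116, -0.170373))
  m=-1: (-0.150100, -0.080893) × (0.039234, 0.135265) = (0.005053, -0.023477)  (running Σ = (-0.021063, -0.193850))
  m=0: (-0.388349, -0.000000) × (-0.396354, 0.000000) = (0.153923, 0.000000)  (running Σ = (0.132860, -0.193850))
  m=1: (0.150100, -0.080893) × (-0.039234, 0.135265) = (0.005053, 0.023477)  (running Σ = (0.137913, -0.170373))
  m=2: (0.269367, -0.409178) × (-0.293191, -0.185703) = (-0.154962, 0.069945)  (running Σ = (-0.017048, -0.100428))
  m=3: (0.033109, -0.375706) × (-0.341214, 0.301621) = (0.102024, 0.138182)  (running Σ = (0.084975, 0.037755))
  m=4: (-0.066364, -0.154204) × (0.120383, 0.254663) = (0.031281, -0.035464)  (running Σ = (0.116256, 0.002291))
  m=5: (-0.037481, -0.029700) × (0.104249, -0.016746) = (-0.004405, -0.002469)  (running Σ = (0.111852, -0.000178))
  m=6: (-0.007971, -0.001416) × (0.002819, -0.022801) = (-0.000055, 0.000178)  (running Σ = (0.111797, -0.000000))
Accumulated sum (0.111797, -0.000000); after 4π/(2l+1) scaling, (0.108068, -0.000000) ⇒ P_6 = 0.108068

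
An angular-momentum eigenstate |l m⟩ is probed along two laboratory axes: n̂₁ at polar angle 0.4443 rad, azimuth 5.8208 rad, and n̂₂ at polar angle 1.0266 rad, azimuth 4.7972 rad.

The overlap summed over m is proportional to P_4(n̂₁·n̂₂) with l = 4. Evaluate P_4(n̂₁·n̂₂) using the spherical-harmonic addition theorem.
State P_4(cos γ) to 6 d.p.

Summing Y*_{l m}(θ₁,φ₁)·Y_{l m}(θ₂,φ₂) over m ∈ [−4, 4]; prefactor 4π/(2·4+1) = 1.396263:
  term(m=-4) = -0.002075-0.002919i   from Y*(Ω₁)=-0.004156-0.014522i, Y(Ω₂)=+0.223578-0.078898i
  term(m=-3) = -0.036328+0.002576i   from Y*(Ω₁)=+0.016388-0.088237i, Y(Ω₂)=-0.102141-0.392744i
  term(m=-2) = -0.028624+0.055467i   from Y*(Ω₁)=+0.175122-0.232273i, Y(Ω₂)=-0.211492+0.036222i
  term(m=-1) = -0.060885-0.099933i   from Y*(Ω₁)=+0.444780-0.221689i, Y(Ω₂)=-0.019946-0.234622i
  term(m=+0) = -0.051026+0.000000i   from Y*(Ω₁)=+0.190904-0.000000i, Y(Ω₂)=-0.267285+0.000000i
  term(m=+1) = -0.060885+0.099933i   from Y*(Ω₁)=-0.444780-0.221689i, Y(Ω₂)=+0.019946-0.234622i
  term(m=+2) = -0.028624-0.055467i   from Y*(Ω₁)=+0.175122+0.232273i, Y(Ω₂)=-0.211492-0.036222i
  term(m=+3) = -0.036328-0.002576i   from Y*(Ω₁)=-0.016388-0.088237i, Y(Ω₂)=+0.102141-0.392744i
  term(m=+4) = -0.002075+0.002919i   from Y*(Ω₁)=-0.004156+0.014522i, Y(Ω₂)=+0.223578+0.078898i
Total Σ_m = -0.306849-0.000000i. Multiply by 1.396263: -0.428442-0.000000i. P_4(cos γ) = -0.428442

-0.428442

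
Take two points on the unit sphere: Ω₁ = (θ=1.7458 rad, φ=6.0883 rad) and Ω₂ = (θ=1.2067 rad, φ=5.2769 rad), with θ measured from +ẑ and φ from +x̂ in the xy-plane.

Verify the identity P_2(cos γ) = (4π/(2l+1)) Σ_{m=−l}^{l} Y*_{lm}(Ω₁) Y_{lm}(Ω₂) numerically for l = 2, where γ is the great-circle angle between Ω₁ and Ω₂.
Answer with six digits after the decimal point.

Summing Y*_{l m}(θ₁,φ₁)·Y_{l m}(θ₂,φ₂) over m ∈ [−2, 2]; prefactor 4π/(2·2+1) = 2.513274:
  m=-2: Y*=(0.346471, -0.142326)  Y=(-0.144207, 0.304909)  product (-0.006567, 0.126166)
  m=-1: Y*=(-0.129948, 0.025650)  Y=(0.137535, 0.217189)  product (-0.023443, -0.024695)
  m=+0: Y*=(-0.286708, -0.000000)  Y=(-0.195406, 0.000000)  product (0.056025, 0.000000)
  m=+1: Y*=(0.129948, 0.025650)  Y=(-0.137535, 0.217189)  product (-0.023443, 0.024695)
  m=+2: Y*=(0.346471, 0.142326)  Y=(-0.144207, -0.304909)  product (-0.006567, -0.126166)
Σ over m = (-0.003996, 0.000000); ×(4π/5) → (-0.010044, 0.000000). Real part: -0.010044

-0.010044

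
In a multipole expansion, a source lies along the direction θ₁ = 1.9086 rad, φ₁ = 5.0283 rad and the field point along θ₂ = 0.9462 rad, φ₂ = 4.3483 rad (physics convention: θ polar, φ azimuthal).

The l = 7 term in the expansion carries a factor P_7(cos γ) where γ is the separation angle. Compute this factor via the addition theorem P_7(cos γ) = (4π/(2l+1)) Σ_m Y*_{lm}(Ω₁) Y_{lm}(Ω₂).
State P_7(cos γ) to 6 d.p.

Expand P_7 via completeness: Σ_{m} conj(Y_{7,m}) at Ω₁ times Y_{7,m} at Ω₂ —
  term(m=-7) = +0.001831-0.038420i   from Y*(Ω₁)=-0.266801-0.198886i, Y(Ω₂)=+0.064591+0.095852i
  term(m=-6) = +0.080596+0.109986i   from Y*(Ω₁)=-0.139520+0.414522i, Y(Ω₂)=+0.179550-0.254863i
  term(m=-5) = -0.050393-0.013320i   from Y*(Ω₁)=+0.117369+0.001028i, Y(Ω₂)=-0.430314-0.109716i
  term(m=-4) = -0.074254+0.033302i   from Y*(Ω₁)=+0.091604+0.288799i, Y(Ω₂)=+0.030671+0.266841i
  term(m=-3) = -0.017833+0.035177i   from Y*(Ω₁)=+0.190456-0.136851i, Y(Ω₂)=-0.149277+0.077436i
  term(m=-2) = +0.015912+0.074363i   from Y*(Ω₁)=+0.172944+0.126579i, Y(Ω₂)=+0.264842+0.236144i
  term(m=-1) = +0.004683+0.003787i   from Y*(Ω₁)=+0.082843-0.253454i, Y(Ω₂)=-0.008043+0.021105i
  term(m=+0) = +0.065415+0.000000i   from Y*(Ω₁)=+0.185422-0.000000i, Y(Ω₂)=+0.352789+0.000000i
  term(m=+1) = +0.004683-0.003787i   from Y*(Ω₁)=-0.082843-0.253454i, Y(Ω₂)=+0.008043+0.021105i
  term(m=+2) = +0.015912-0.074363i   from Y*(Ω₁)=+0.172944-0.126579i, Y(Ω₂)=+0.264842-0.236144i
  term(m=+3) = -0.017833-0.035177i   from Y*(Ω₁)=-0.190456-0.136851i, Y(Ω₂)=+0.149277+0.077436i
  term(m=+4) = -0.074254-0.033302i   from Y*(Ω₁)=+0.091604-0.288799i, Y(Ω₂)=+0.030671-0.266841i
  term(m=+5) = -0.050393+0.013320i   from Y*(Ω₁)=-0.117369+0.001028i, Y(Ω₂)=+0.430314-0.109716i
  term(m=+6) = +0.080596-0.109986i   from Y*(Ω₁)=-0.139520-0.414522i, Y(Ω₂)=+0.179550+0.254863i
  term(m=+7) = +0.001831+0.038420i   from Y*(Ω₁)=+0.266801-0.198886i, Y(Ω₂)=-0.064591+0.095852i
Σ over m = -0.013504+0.000000i; ×(4π/15) → -0.011313+0.000000i. Real part: -0.011313

-0.011313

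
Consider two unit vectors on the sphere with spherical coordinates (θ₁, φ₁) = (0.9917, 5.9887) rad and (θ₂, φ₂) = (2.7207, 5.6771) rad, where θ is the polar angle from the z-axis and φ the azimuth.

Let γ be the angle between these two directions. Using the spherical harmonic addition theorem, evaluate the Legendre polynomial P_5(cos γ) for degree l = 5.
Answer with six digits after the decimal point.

-0.281424

Summing Y*_{l m}(θ₁,φ₁)·Y_{l m}(θ₂,φ₂) over m ∈ [−5, 5]; prefactor 4π/(2·5+1) = 1.142397:
  m=-5: Y*=+0.018721-0.189694i  Y=-0.005252+0.000586i  product +0.000013+0.001007i
  m=-4: Y*=+0.150889-0.364118i  Y=+0.028133-0.024538i  product -0.004690-0.013946i
  m=-3: Y*=+0.218192-0.265804i  Y=-0.037552+0.148641i  product +0.031316+0.042414i
  m=-2: Y*=-0.054831+0.036631i  Y=-0.135877-0.362499i  product +0.020729+0.014899i
  m=-1: Y*=-0.335864+0.101869i  Y=+0.420639+0.291548i  product -0.170977-0.055070i
  m=+0: Y*=-0.020094-0.000000i  Y=-0.043479+0.000000i  product +0.000874+0.000000i
  m=+1: Y*=+0.335864+0.101869i  Y=-0.420639+0.291548i  product -0.170977+0.055070i
  m=+2: Y*=-0.054831-0.036631i  Y=-0.135877+0.362499i  product +0.020729-0.014899i
  m=+3: Y*=-0.218192-0.265804i  Y=+0.037552+0.148641i  product +0.031316-0.042414i
  m=+4: Y*=+0.150889+0.364118i  Y=+0.028133+0.024538i  product -0.004690+0.013946i
  m=+5: Y*=-0.018721-0.189694i  Y=+0.005252+0.000586i  product +0.000013-0.001007i
Accumulated sum -0.246345+0.000000i; after 4π/(2l+1) scaling, -0.281424+0.000000i ⇒ P_5 = -0.281424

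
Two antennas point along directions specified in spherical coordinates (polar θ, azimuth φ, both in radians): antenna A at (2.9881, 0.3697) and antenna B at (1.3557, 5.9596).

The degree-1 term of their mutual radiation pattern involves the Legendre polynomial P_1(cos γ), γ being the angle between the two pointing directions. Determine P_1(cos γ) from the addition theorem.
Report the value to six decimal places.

Addition theorem: P_1(cos γ) = (4π/3) Σ_m Y*_{lm}(Ω₁) Y_{lm}(Ω₂), m = −1…1:
  m=-1: 0.04925 + 0.01909j × 0.32002 + 0.10732j = 0.01371 + 0.01139j  (running Σ = 0.01371 + 0.01139j)
  m=0: -0.48286 + 0.00000j × 0.10429 + 0.00000j = -0.05036 + 0.00000j  (running Σ = -0.03664 + 0.01139j)
  m=1: -0.04925 + 0.01909j × -0.32002 + 0.10732j = 0.01371 - 0.01139j  (running Σ = -0.02293 + 0.00000j)
Accumulated sum -0.02293 + 0.00000j; after 4π/(2l+1) scaling, -0.09605 + 0.00000j ⇒ P_1 = -0.096046

-0.096046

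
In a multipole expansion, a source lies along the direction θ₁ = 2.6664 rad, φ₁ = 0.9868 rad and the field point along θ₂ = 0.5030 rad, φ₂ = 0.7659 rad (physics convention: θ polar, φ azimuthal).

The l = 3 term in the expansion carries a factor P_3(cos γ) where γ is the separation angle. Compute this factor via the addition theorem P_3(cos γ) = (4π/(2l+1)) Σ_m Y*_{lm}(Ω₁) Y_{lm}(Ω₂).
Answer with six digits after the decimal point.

0.397589

Term-by-term m-sum for l=3 (normalisation 4π/7 = 1.795196):
  m=-3: Y*=-0.03930 + 0.00720j  Y=-0.03106 - 0.03492j  product 0.00147 + 0.00115j
  m=-2: Y*=0.07456 - 0.17499j  Y=0.00811 - 0.20791j  product -0.03578 - 0.01692j
  m=-1: Y*=0.24077 + 0.36431j  Y=0.31868 - 0.30649j  product 0.18839 + 0.04231j
  m=+0: Y*=-0.31637 + 0.00000j  Y=0.27402 + 0.00000j  product -0.08669 + 0.00000j
  m=+1: Y*=-0.24077 + 0.36431j  Y=-0.31868 - 0.30649j  product 0.18839 - 0.04231j
  m=+2: Y*=0.07456 + 0.17499j  Y=0.00811 + 0.20791j  product -0.03578 + 0.01692j
  m=+3: Y*=0.03930 + 0.00720j  Y=0.03106 - 0.03492j  product 0.00147 - 0.00115j
Total Σ_m = 0.22147 - 0.00000j. Multiply by 1.795196: 0.39759 - 0.00000j. P_3(cos γ) = 0.397589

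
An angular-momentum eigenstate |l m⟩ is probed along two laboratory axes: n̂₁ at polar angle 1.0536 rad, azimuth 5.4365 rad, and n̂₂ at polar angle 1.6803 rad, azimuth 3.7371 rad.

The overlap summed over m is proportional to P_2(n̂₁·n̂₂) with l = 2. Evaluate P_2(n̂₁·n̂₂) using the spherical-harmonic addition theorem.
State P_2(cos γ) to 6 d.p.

-0.459240

Addition theorem: P_2(cos γ) = (4π/5) Σ_m Y*_{lm}(Ω₁) Y_{lm}(Ω₂), m = −2…2:
  term(m=-2) = (-0.107720, -0.028334)   from Y*(Ω₁)=(-0.035683, -0.289650), Y(Ω₂)=(0.141488, -0.354466)
  term(m=-1) = (0.003574, -0.027634)   from Y*(Ω₁)=(0.219955, -0.248715), Y(Ω₂)=(0.069476, -0.047074)
  term(m=+0) = (0.025566, 0.000000)   from Y*(Ω₁)=(-0.084075, -0.000000), Y(Ω₂)=(-0.304091, 0.000000)
  term(m=+1) = (0.003574, 0.027634)   from Y*(Ω₁)=(-0.219955, -0.248715), Y(Ω₂)=(-0.069476, -0.047074)
  term(m=+2) = (-0.107720, 0.028334)   from Y*(Ω₁)=(-0.035683, 0.289650), Y(Ω₂)=(0.141488, 0.354466)
Accumulated sum (-0.182726, 0.000000); after 4π/(2l+1) scaling, (-0.459240, 0.000000) ⇒ P_2 = -0.459240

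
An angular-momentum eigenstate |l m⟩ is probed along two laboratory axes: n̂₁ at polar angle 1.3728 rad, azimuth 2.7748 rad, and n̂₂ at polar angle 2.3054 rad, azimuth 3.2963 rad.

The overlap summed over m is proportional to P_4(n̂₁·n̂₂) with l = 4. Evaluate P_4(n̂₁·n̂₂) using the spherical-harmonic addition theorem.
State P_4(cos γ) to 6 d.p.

Term-by-term m-sum for l=4 (normalisation 4π/9 = 1.396263):
  [-4]  conj(Y_{4,-4})(Ω₁) = (0.042302, -0.406756) ; Y_{4,-4}(Ω₂) = (0.109322, -0.077853) ; Δ = (-0.027043, -0.047761)
  [-3]  conj(Y_{4,-3})(Ω₁) = (-0.105183, 0.206853) ; Y_{4,-3}(Ω₂) = (0.306604, -0.153484) ; Δ = (-0.000501, 0.079566)
  [-2]  conj(Y_{4,-2})(Ω₁) = (-0.174166, 0.156993) ; Y_{4,-2}(Ω₂) = (0.376405, -0.120330) ; Δ = (-0.046666, 0.080050)
  [-1]  conj(Y_{4,-1})(Ω₁) = (0.232446, -0.089301) ; Y_{4,-1}(Ω₂) = (0.033726, -0.005260) ; Δ = (0.007370, -0.004234)
  [+0]  conj(Y_{4,0})(Ω₁) = (0.200105, -0.000000) ; Y_{4,0}(Ω₂) = (-0.361104, 0.000000) ; Δ = (-0.072259, 0.000000)
  [+1]  conj(Y_{4,1})(Ω₁) = (-0.232446, -0.089301) ; Y_{4,1}(Ω₂) = (-0.033726, -0.005260) ; Δ = (0.007370, 0.004234)
  [+2]  conj(Y_{4,2})(Ω₁) = (-0.174166, -0.156993) ; Y_{4,2}(Ω₂) = (0.376405, 0.120330) ; Δ = (-0.046666, -0.080050)
  [+3]  conj(Y_{4,3})(Ω₁) = (0.105183, 0.206853) ; Y_{4,3}(Ω₂) = (-0.306604, -0.153484) ; Δ = (-0.000501, -0.079566)
  [+4]  conj(Y_{4,4})(Ω₁) = (0.042302, 0.406756) ; Y_{4,4}(Ω₂) = (0.109322, 0.077853) ; Δ = (-0.027043, 0.047761)
Accumulated sum (-0.205939, 0.000000); after 4π/(2l+1) scaling, (-0.287545, 0.000000) ⇒ P_4 = -0.287545

-0.287545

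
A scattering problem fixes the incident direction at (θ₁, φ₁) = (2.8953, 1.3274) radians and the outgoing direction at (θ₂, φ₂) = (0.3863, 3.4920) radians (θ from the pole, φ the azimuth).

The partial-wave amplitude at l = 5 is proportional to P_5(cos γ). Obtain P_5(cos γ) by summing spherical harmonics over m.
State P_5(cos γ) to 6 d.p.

Addition theorem: P_5(cos γ) = (4π/11) Σ_m Y*_{lm}(Ω₁) Y_{lm}(Ω₂), m = −5…5:
  m=-5: Y*=(0.000375, 0.000139)  Y=(0.000635, 0.003466)  product (-0.000000, 0.000001)
  m=-4: Y*=(-0.002828, 0.004159)  Y=(0.004612, -0.027004)  product (0.000099, 0.000096)
  m=-3: Y*=(-0.024965, -0.027885)  Y=(-0.061754, 0.107963)  product (0.004552, -0.000973)
  m=-2: Y*=(0.157307, -0.083259)  Y=(0.268117, -0.226205)  product (0.023343, -0.057907)
  m=-1: Y*=(0.120627, 0.485774)  Y=(-0.504186, 0.184275)  product (-0.150334, -0.222692)
  m=+0: Y*=(-0.555058, -0.000000)  Y=(0.143021, 0.000000)  product (-0.079385, -0.000000)
  m=+1: Y*=(-0.120627, 0.485774)  Y=(0.504186, 0.184275)  product (-0.150334, 0.222692)
  m=+2: Y*=(0.157307, 0.083259)  Y=(0.268117, 0.226205)  product (0.023343, 0.057907)
  m=+3: Y*=(0.024965, -0.027885)  Y=(0.061754, 0.107963)  product (0.004552, 0.000973)
  m=+4: Y*=(-0.002828, -0.004159)  Y=(0.004612, 0.027004)  product (0.000099, -0.000096)
  m=+5: Y*=(-0.000375, 0.000139)  Y=(-0.000635, 0.003466)  product (-0.000000, -0.000001)
Accumulated sum (-0.324065, 0.000000); after 4π/(2l+1) scaling, (-0.370211, 0.000000) ⇒ P_5 = -0.370211

-0.370211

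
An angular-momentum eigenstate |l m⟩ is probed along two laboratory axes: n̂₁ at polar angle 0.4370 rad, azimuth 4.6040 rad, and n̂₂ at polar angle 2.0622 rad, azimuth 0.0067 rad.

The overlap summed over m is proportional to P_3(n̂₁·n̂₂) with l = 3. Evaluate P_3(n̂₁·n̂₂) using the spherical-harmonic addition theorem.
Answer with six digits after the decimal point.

Term-by-term m-sum for l=3 (normalisation 4π/7 = 1.795196):
  [-3]  conj(Y_{3,-3})(Ω₁) = +0.010104+0.029971i ; Y_{3,-3}(Ω₂) = +0.285892-0.005747i ; Δ = +0.003061+0.008510i
  [-2]  conj(Y_{3,-2})(Ω₁) = -0.161972+0.035672i ; Y_{3,-2}(Ω₂) = -0.374831+0.005023i ; Δ = +0.060533-0.014185i
  [-1]  conj(Y_{3,-1})(Ω₁) = -0.045933-0.422121i ; Y_{3,-1}(Ω₂) = +0.032277-0.000216i ; Δ = -0.001574-0.013615i
  [+0]  conj(Y_{3,0})(Ω₁) = +0.373409-0.000000i ; Y_{3,0}(Ω₂) = +0.332230+0.000000i ; Δ = +0.124058+0.000000i
  [+1]  conj(Y_{3,1})(Ω₁) = +0.045933-0.422121i ; Y_{3,1}(Ω₂) = -0.032277-0.000216i ; Δ = -0.001574+0.013615i
  [+2]  conj(Y_{3,2})(Ω₁) = -0.161972-0.035672i ; Y_{3,2}(Ω₂) = -0.374831-0.005023i ; Δ = +0.060533+0.014185i
  [+3]  conj(Y_{3,3})(Ω₁) = -0.010104+0.029971i ; Y_{3,3}(Ω₂) = -0.285892-0.005747i ; Δ = +0.003061-0.008510i
Total Σ_m = +0.248098+0.000000i. Multiply by 1.795196: +0.445384+0.000000i. P_3(cos γ) = 0.445384

0.445384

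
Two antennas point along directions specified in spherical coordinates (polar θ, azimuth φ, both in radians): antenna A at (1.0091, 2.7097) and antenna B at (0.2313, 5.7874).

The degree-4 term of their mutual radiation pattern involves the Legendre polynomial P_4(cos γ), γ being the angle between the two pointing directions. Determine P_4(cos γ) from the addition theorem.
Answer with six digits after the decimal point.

0.028058

Addition theorem: P_4(cos γ) = (4π/9) Σ_m Y*_{lm}(Ω₁) Y_{lm}(Ω₂), m = −4…4:
  m=-4: Y*=(-0.035452, -0.224281)  Y=(-0.000490, 0.001120)  product (0.000268, 0.000070)
  m=-3: Y*=(-0.109797, 0.388971)  Y=(0.001223, 0.014627)  product (-0.005824, -0.001130)
  m=-2: Y*=(0.153442, -0.179602)  Y=(0.054197, 0.082863)  product (0.023198, 0.002981)
  m=-1: Y*=(0.196427, -0.090536)  Y=(0.337256, 0.182402)  product (0.082760, 0.005295)
  m=+0: Y*=(-0.284972, -0.000000)  Y=(0.634138, 0.000000)  product (-0.180712, -0.000000)
  m=+1: Y*=(-0.196427, -0.090536)  Y=(-0.337256, 0.182402)  product (0.082760, -0.005295)
  m=+2: Y*=(0.153442, 0.179602)  Y=(0.054197, -0.082863)  product (0.023198, -0.002981)
  m=+3: Y*=(0.109797, 0.388971)  Y=(-0.001223, 0.014627)  product (-0.005824, 0.001130)
  m=+4: Y*=(-0.035452, 0.224281)  Y=(-0.000490, -0.001120)  product (0.000268, -0.000070)
Total Σ_m = (0.020095, 0.000000). Multiply by 1.396263: (0.028058, 0.000000). P_4(cos γ) = 0.028058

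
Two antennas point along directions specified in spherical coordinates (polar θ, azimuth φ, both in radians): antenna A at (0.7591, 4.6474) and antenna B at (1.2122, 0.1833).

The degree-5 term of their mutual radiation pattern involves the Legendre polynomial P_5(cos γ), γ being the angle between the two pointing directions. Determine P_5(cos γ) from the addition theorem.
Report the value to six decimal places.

0.172692

Addition theorem: P_5(cos γ) = (4π/11) Σ_m Y*_{lm}(Ω₁) Y_{lm}(Ω₂), m = −5…5:
  m=-5: Y*=(-0.022886, -0.067934)  Y=(0.203357, -0.265131)  product (-0.022666, -0.007747)
  m=-4: Y*=(0.230910, -0.061416)  Y=(0.294264, -0.265043)  product (0.051671, -0.079274)
  m=-3: Y*=(0.081651, 0.413472)  Y=(0.026289, -0.016114)  product (0.008809, 0.009554)
  m=-2: Y*=(-0.334296, 0.043697)  Y=(-0.306968, 0.117862)  product (0.097468, -0.052815)
  m=-1: Y*=(0.007895, 0.121313)  Y=(-0.119670, 0.022184)  product (-0.003636, -0.014342)
  m=+0: Y*=(-0.372498, -0.000000)  Y=(0.301011, 0.000000)  product (-0.112126, -0.000000)
  m=+1: Y*=(-0.007895, 0.121313)  Y=(0.119670, 0.022184)  product (-0.003636, 0.014342)
  m=+2: Y*=(-0.334296, -0.043697)  Y=(-0.306968, -0.117862)  product (0.097468, 0.052815)
  m=+3: Y*=(-0.081651, 0.413472)  Y=(-0.026289, -0.016114)  product (0.008809, -0.009554)
  m=+4: Y*=(0.230910, 0.061416)  Y=(0.294264, 0.265043)  product (0.051671, 0.079274)
  m=+5: Y*=(0.022886, -0.067934)  Y=(-0.203357, -0.265131)  product (-0.022666, 0.007747)
Σ over m = (0.151166, 0.000000); ×(4π/11) → (0.172692, 0.000000). Real part: 0.172692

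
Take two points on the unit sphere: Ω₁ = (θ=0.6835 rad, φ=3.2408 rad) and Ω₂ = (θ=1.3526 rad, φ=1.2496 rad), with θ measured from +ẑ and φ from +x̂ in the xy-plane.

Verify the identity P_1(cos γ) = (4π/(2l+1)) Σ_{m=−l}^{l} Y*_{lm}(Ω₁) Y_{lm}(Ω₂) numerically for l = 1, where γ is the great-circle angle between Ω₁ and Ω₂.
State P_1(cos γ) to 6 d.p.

-0.083784

Summing Y*_{l m}(θ₁,φ₁)·Y_{l m}(θ₂,φ₂) over m ∈ [−1, 1]; prefactor 4π/(2·1+1) = 4.188790:
  m=-1: -0.217110-0.021610i × +0.106487-0.320052i = -0.030036+0.067185i  (running Σ = -0.030036+0.067185i)
  m=0: +0.378846-0.000000i × +0.105767+0.000000i = +0.040070+0.000000i  (running Σ = +0.010034+0.067185i)
  m=1: +0.217110-0.021610i × -0.106487-0.320052i = -0.030036-0.067185i  (running Σ = -0.020002+0.000000i)
Total Σ_m = -0.020002+0.000000i. Multiply by 4.188790: -0.083784+0.000000i. P_1(cos γ) = -0.083784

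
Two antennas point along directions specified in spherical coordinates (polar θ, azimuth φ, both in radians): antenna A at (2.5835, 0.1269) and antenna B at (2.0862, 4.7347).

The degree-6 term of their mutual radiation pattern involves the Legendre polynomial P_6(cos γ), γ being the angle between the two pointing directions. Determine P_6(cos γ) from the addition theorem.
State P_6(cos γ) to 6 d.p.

0.253966

Expand P_6 via completeness: Σ_{m} conj(Y_{6,m}) at Ω₁ times Y_{6,m} at Ω₂ —
  [-6]  conj(Y_{6,-6})(Ω₁) = (0.007713, 0.007351) ; Y_{6,-6}(Ω₂) = (-0.207738, 0.027976) ; Δ = (-0.001808, -0.001311)
  [-5]  conj(Y_{6,-5})(Ω₁) = (-0.047616, -0.035047) ; Y_{6,-5}(Ω₂) = (-0.045791, -0.408773) ; Δ = (-0.012146, 0.021069)
  [-4]  conj(Y_{6,-4})(Ω₁) = (0.169575, 0.094320) ; Y_{6,-4}(Ω₂) = (0.340604, -0.030478) ; Δ = (0.060633, 0.026957)
  [-3]  conj(Y_{6,-3})(Ω₁) = (-0.374467, -0.149871) ; Y_{6,-3}(Ω₂) = (-0.004635, -0.069149) ; Δ = (-0.008628, 0.026589)
  [-2]  conj(Y_{6,-2})(Ω₁) = (0.453923, 0.117745) ; Y_{6,-2}(Ω₂) = (0.351079, -0.015676) ; Δ = (0.161209, 0.034222)
  [-1]  conj(Y_{6,-1})(Ω₁) = (-0.091685, -0.011698) ; Y_{6,-1}(Ω₂) = (0.001342, 0.060144) ; Δ = (0.000580, -0.005530)
  [+0]  conj(Y_{6,0})(Ω₁) = (-0.411954, -0.000000) ; Y_{6,0}(Ω₂) = (0.332442, 0.000000) ; Δ = (-0.136951, -0.000000)
  [+1]  conj(Y_{6,1})(Ω₁) = (0.091685, -0.011698) ; Y_{6,1}(Ω₂) = (-0.001342, 0.060144) ; Δ = (0.000580, 0.005530)
  [+2]  conj(Y_{6,2})(Ω₁) = (0.453923, -0.117745) ; Y_{6,2}(Ω₂) = (0.351079, 0.015676) ; Δ = (0.161209, -0.034222)
  [+3]  conj(Y_{6,3})(Ω₁) = (0.374467, -0.149871) ; Y_{6,3}(Ω₂) = (0.004635, -0.069149) ; Δ = (-0.008628, -0.026589)
  [+4]  conj(Y_{6,4})(Ω₁) = (0.169575, -0.094320) ; Y_{6,4}(Ω₂) = (0.340604, 0.030478) ; Δ = (0.060633, -0.026957)
  [+5]  conj(Y_{6,5})(Ω₁) = (0.047616, -0.035047) ; Y_{6,5}(Ω₂) = (0.045791, -0.408773) ; Δ = (-0.012146, -0.021069)
  [+6]  conj(Y_{6,6})(Ω₁) = (0.007713, -0.007351) ; Y_{6,6}(Ω₂) = (-0.207738, -0.027976) ; Δ = (-0.001808, 0.001311)
Total Σ_m = (0.262729, -0.000000). Multiply by 0.966644: (0.253966, -0.000000). P_6(cos γ) = 0.253966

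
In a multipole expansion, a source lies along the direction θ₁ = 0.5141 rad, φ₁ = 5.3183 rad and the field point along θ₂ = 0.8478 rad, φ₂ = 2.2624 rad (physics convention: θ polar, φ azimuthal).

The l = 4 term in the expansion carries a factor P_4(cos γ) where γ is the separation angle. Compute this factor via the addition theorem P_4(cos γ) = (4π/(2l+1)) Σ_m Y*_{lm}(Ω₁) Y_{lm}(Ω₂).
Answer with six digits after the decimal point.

Addition theorem: P_4(cos γ) = (4π/9) Σ_m Y*_{lm}(Ω₁) Y_{lm}(Ω₂), m = −4…4:
  [-4]  conj(Y_{4,-4})(Ω₁) = -0.01949 + 0.01702j ; Y_{4,-4}(Ω₂) = -0.13016 - 0.05126j ; Δ = 0.00341 - 0.00122j
  [-3]  conj(Y_{4,-3})(Ω₁) = -0.12567 - 0.03168j ; Y_{4,-3}(Ω₂) = 0.30572 - 0.16861j ; Δ = -0.04376 + 0.01150j
  [-2]  conj(Y_{4,-2})(Ω₁) = -0.12241 - 0.32622j ; Y_{4,-2}(Ω₂) = -0.07241 + 0.38145j ; Δ = 0.13330 - 0.02307j
  [-1]  conj(Y_{4,-1})(Ω₁) = 0.26618 - 0.38418j ; Y_{4,-1}(Ω₂) = -0.00963 - 0.01163j ; Δ = -0.00703 + 0.00060j
  [+0]  conj(Y_{4,0})(Ω₁) = 0.03955 + 0.00000j ; Y_{4,0}(Ω₂) = -0.36238 + 0.00000j ; Δ = -0.01433 + 0.00000j
  [+1]  conj(Y_{4,1})(Ω₁) = -0.26618 - 0.38418j ; Y_{4,1}(Ω₂) = 0.00963 - 0.01163j ; Δ = -0.00703 - 0.00060j
  [+2]  conj(Y_{4,2})(Ω₁) = -0.12241 + 0.32622j ; Y_{4,2}(Ω₂) = -0.07241 - 0.38145j ; Δ = 0.13330 + 0.02307j
  [+3]  conj(Y_{4,3})(Ω₁) = 0.12567 - 0.03168j ; Y_{4,3}(Ω₂) = -0.30572 - 0.16861j ; Δ = -0.04376 - 0.01150j
  [+4]  conj(Y_{4,4})(Ω₁) = -0.01949 - 0.01702j ; Y_{4,4}(Ω₂) = -0.13016 + 0.05126j ; Δ = 0.00341 + 0.00122j
Accumulated sum 0.15751 + 0.00000j; after 4π/(2l+1) scaling, 0.21992 + 0.00000j ⇒ P_4 = 0.219919

0.219919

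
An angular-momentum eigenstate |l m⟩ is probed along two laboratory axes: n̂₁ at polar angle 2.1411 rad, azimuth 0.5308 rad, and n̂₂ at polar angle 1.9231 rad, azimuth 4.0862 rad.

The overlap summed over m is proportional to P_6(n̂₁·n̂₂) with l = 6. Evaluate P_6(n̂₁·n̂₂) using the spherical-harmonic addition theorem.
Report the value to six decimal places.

0.288904

Addition theorem: P_6(cos γ) = (4π/13) Σ_m Y*_{lm}(Ω₁) Y_{lm}(Ω₂), m = −6…6:
  m=-6: Y*=-0.17166 - 0.00742j  Y=0.26964 + 0.19069j  product -0.04487 - 0.03474j
  m=-5: Y*=0.33728 - 0.17886j  Y=0.00448 + 0.42057j  product 0.07673 + 0.14105j
  m=-4: Y*=-0.20735 + 0.33638j  Y=-0.06895 + 0.05100j  product -0.00286 - 0.03377j
  m=-3: Y*=0.00093 - 0.04325j  Y=0.29937 + 0.09516j  product 0.00440 - 0.01286j
  m=-2: Y*=-0.16232 - 0.29073j  Y=0.06066 + 0.18403j  product 0.04366 - 0.04751j
  m=-1: Y*=0.15188 + 0.08915j  Y=0.14825 - 0.20496j  product 0.04079 - 0.01791j
  m=+0: Y*=0.29009 + 0.00000j  Y=0.21780 + 0.00000j  product 0.06318 + 0.00000j
  m=+1: Y*=-0.15188 + 0.08915j  Y=-0.14825 - 0.20496j  product 0.04079 + 0.01791j
  m=+2: Y*=-0.16232 + 0.29073j  Y=0.06066 - 0.18403j  product 0.04366 + 0.04751j
  m=+3: Y*=-0.00093 - 0.04325j  Y=-0.29937 + 0.09516j  product 0.00440 + 0.01286j
  m=+4: Y*=-0.20735 - 0.33638j  Y=-0.06895 - 0.05100j  product -0.00286 + 0.03377j
  m=+5: Y*=-0.33728 - 0.17886j  Y=-0.00448 + 0.42057j  product 0.07673 - 0.14105j
  m=+6: Y*=-0.17166 + 0.00742j  Y=0.26964 - 0.19069j  product -0.04487 + 0.03474j
Total Σ_m = 0.29887 + 0.00000j. Multiply by 0.966644: 0.28890 + 0.00000j. P_6(cos γ) = 0.288904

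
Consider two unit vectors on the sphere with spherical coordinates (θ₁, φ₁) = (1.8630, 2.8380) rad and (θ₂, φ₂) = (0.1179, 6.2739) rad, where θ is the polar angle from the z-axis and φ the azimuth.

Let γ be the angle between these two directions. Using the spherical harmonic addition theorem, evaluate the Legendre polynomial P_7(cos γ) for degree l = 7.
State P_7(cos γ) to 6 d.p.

0.029790

Expand P_7 via completeness: Σ_{m} conj(Y_{7,m}) at Ω₁ times Y_{7,m} at Ω₂ —
  m=-7: (0.194375, 0.313958) × (0.000000, 0.000000) = (0.000000, 0.000000)  (running Σ = (0.000000, 0.000000))
  m=-6: (0.103131, 0.402617) × (0.000005, 0.000000) = (0.000000, 0.000002)  (running Σ = (0.000000, 0.000002))
  m=-5: (-0.001229, 0.023235) × (0.000098, 0.000005) = (-0.000000, 0.000002)  (running Σ = (0.000000, 0.000004))
  m=-4: (0.119172, -0.320074) × (0.001369, 0.000051) = (0.000179, -0.000432)  (running Σ = (0.000180, -0.000428))
  m=-3: (0.088877, -0.114512) × (0.013856, 0.000386) = (0.001276, -0.001552)  (running Σ = (0.001455, -0.001980))
  m=-2: (-0.232739, 0.161692) × (0.097995, 0.001820) = (-0.023102, 0.015421)  (running Σ = (-0.021646, 0.013441))
  m=-1: (-0.177386, 0.055571) × (0.437056, 0.004058) = (-0.077753, 0.023568)  (running Σ = (-0.099399, 0.037009))
  m=0: (0.263342, -0.000000) × (0.889940, 0.000000) = (0.234359, 0.000000)  (running Σ = (0.134959, 0.037009))
  m=1: (0.177386, 0.055571) × (-0.437056, 0.004058) = (-0.077753, -0.023568)  (running Σ = (0.057206, 0.013441))
  m=2: (-0.232739, -0.161692) × (0.097995, -0.001820) = (-0.023102, -0.015421)  (running Σ = (0.034104, -0.001980))
  m=3: (-0.088877, -0.114512) × (-0.013856, 0.000386) = (0.001276, 0.001552)  (running Σ = (0.035380, -0.000428))
  m=4: (0.119172, 0.320074) × (0.001369, -0.000051) = (0.000179, 0.000432)  (running Σ = (0.035559, 0.000004))
  m=5: (0.001229, 0.023235) × (-0.000098, 0.000005) = (-0.000000, -0.000002)  (running Σ = (0.035559, 0.000002))
  m=6: (0.103131, -0.402617) × (0.000005, -0.000000) = (0.000000, -0.000002)  (running Σ = (0.035560, 0.000000))
  m=7: (-0.194375, 0.313958) × (-0.000000, 0.000000) = (0.000000, -0.000000)  (running Σ = (0.035560, 0.000000))
Accumulated sum (0.035560, 0.000000); after 4π/(2l+1) scaling, (0.029790, 0.000000) ⇒ P_7 = 0.029790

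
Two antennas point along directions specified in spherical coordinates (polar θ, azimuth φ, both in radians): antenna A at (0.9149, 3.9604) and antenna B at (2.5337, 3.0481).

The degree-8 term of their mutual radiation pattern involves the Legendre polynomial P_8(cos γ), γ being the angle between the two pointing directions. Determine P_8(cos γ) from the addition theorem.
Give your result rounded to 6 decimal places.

Term-by-term m-sum for l=8 (normalisation 4π/17 = 0.739198):
  [-8]  conj(Y_{8,-8})(Ω₁) = 0.07735 + 0.02118j ; Y_{8,-8}(Ω₂) = 0.00428 + 0.00397j ; Δ = 0.00025 + 0.00040j
  [-7]  conj(Y_{8,-7})(Ω₁) = -0.21026 + 0.12936j ; Y_{8,-7}(Ω₂) = 0.02662 + 0.02042j ; Δ = -0.00824 - 0.00085j
  [-6]  conj(Y_{8,-6})(Ω₁) = 0.08503 - 0.41847j ; Y_{8,-6}(Ω₂) = 0.10075 + 0.06330j ; Δ = 0.03506 - 0.03678j
  [-5]  conj(Y_{8,-5})(Ω₁) = 0.23178 + 0.32580j ; Y_{8,-5}(Ω₂) = 0.25736 + 0.12991j ; Δ = 0.01733 + 0.11396j
  [-4]  conj(Y_{8,-4})(Ω₁) = -0.04254 - 0.00572j ; Y_{8,-4}(Ω₂) = 0.43533 + 0.17084j ; Δ = -0.01754 - 0.00976j
  [-3]  conj(Y_{8,-3})(Ω₁) = -0.26180 + 0.21396j ; Y_{8,-3}(Ω₂) = 0.40914 + 0.11786j ; Δ = -0.13233 + 0.05668j
  [-2]  conj(Y_{8,-2})(Ω₁) = 0.01556 - 0.23257j ; Y_{8,-2}(Ω₂) = 0.00595 + 0.00113j ; Δ = 0.00035 - 0.00137j
  [-1]  conj(Y_{8,-1})(Ω₁) = -0.16569 - 0.17714j ; Y_{8,-1}(Ω₂) = -0.40748 - 0.03821j ; Δ = 0.06075 + 0.07851j
  [+0]  conj(Y_{8,0})(Ω₁) = 0.27383 + 0.00000j ; Y_{8,0}(Ω₂) = -0.14461 + 0.00000j ; Δ = -0.03960 + 0.00000j
  [+1]  conj(Y_{8,1})(Ω₁) = 0.16569 - 0.17714j ; Y_{8,1}(Ω₂) = 0.40748 - 0.03821j ; Δ = 0.06075 - 0.07851j
  [+2]  conj(Y_{8,2})(Ω₁) = 0.01556 + 0.23257j ; Y_{8,2}(Ω₂) = 0.00595 - 0.00113j ; Δ = 0.00035 + 0.00137j
  [+3]  conj(Y_{8,3})(Ω₁) = 0.26180 + 0.21396j ; Y_{8,3}(Ω₂) = -0.40914 + 0.11786j ; Δ = -0.13233 - 0.05668j
  [+4]  conj(Y_{8,4})(Ω₁) = -0.04254 + 0.00572j ; Y_{8,4}(Ω₂) = 0.43533 - 0.17084j ; Δ = -0.01754 + 0.00976j
  [+5]  conj(Y_{8,5})(Ω₁) = -0.23178 + 0.32580j ; Y_{8,5}(Ω₂) = -0.25736 + 0.12991j ; Δ = 0.01733 - 0.11396j
  [+6]  conj(Y_{8,6})(Ω₁) = 0.08503 + 0.41847j ; Y_{8,6}(Ω₂) = 0.10075 - 0.06330j ; Δ = 0.03506 + 0.03678j
  [+7]  conj(Y_{8,7})(Ω₁) = 0.21026 + 0.12936j ; Y_{8,7}(Ω₂) = -0.02662 + 0.02042j ; Δ = -0.00824 + 0.00085j
  [+8]  conj(Y_{8,8})(Ω₁) = 0.07735 - 0.02118j ; Y_{8,8}(Ω₂) = 0.00428 - 0.00397j ; Δ = 0.00025 - 0.00040j
Total Σ_m = -0.12836 + 0.00000j. Multiply by 0.739198: -0.09488 + 0.00000j. P_8(cos γ) = -0.094885

-0.094885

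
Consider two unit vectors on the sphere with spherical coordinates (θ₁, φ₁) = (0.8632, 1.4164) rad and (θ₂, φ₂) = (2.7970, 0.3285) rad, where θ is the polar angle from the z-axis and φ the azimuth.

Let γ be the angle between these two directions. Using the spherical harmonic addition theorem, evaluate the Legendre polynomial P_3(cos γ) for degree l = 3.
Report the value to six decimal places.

0.440073

Term-by-term m-sum for l=3 (normalisation 4π/7 = 1.795196):
  [-3]  conj(Y_{3,-3})(Ω₁) = (-0.081809, -0.163805) ; Y_{3,-3}(Ω₂) = (0.008886, -0.013407) ; Δ = (-0.002923, -0.000359)
  [-2]  conj(Y_{3,-2})(Ω₁) = (-0.365480, 0.116587) ; Y_{3,-2}(Ω₂) = (-0.086919, 0.067042) ; Δ = (0.023951, -0.034636)
  [-1]  conj(Y_{3,-1})(Ω₁) = (0.042019, 0.269987) ; Y_{3,-1}(Ω₂) = (0.354384, -0.120792) ; Δ = (0.047503, 0.090603)
  [+0]  conj(Y_{3,0})(Ω₁) = (-0.215265, -0.000000) ; Y_{3,0}(Ω₂) = (-0.502064, 0.000000) ; Δ = (0.108077, 0.000000)
  [+1]  conj(Y_{3,1})(Ω₁) = (-0.042019, 0.269987) ; Y_{3,1}(Ω₂) = (-0.354384, -0.120792) ; Δ = (0.047503, -0.090603)
  [+2]  conj(Y_{3,2})(Ω₁) = (-0.365480, -0.116587) ; Y_{3,2}(Ω₂) = (-0.086919, -0.067042) ; Δ = (0.023951, 0.034636)
  [+3]  conj(Y_{3,3})(Ω₁) = (0.081809, -0.163805) ; Y_{3,3}(Ω₂) = (-0.008886, -0.013407) ; Δ = (-0.002923, 0.000359)
Total Σ_m = (0.245139, 0.000000). Multiply by 1.795196: (0.440073, 0.000000). P_3(cos γ) = 0.440073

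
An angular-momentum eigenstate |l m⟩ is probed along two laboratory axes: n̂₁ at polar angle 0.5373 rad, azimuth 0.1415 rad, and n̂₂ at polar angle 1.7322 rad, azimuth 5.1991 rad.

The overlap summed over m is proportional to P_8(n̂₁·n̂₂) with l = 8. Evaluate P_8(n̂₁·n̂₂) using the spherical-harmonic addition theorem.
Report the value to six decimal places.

Term-by-term m-sum for l=8 (normalisation 4π/17 = 0.739198):
  m=-8: Y*=0.00103 + 0.00220j  Y=-0.33899 + 0.31714j  product -0.00105 - 0.00042j
  m=-7: Y*=0.00893 + 0.01363j  Y=-0.07930 - 0.29175j  product 0.00327 - 0.00369j
  m=-6: Y*=0.04502 + 0.05115j  Y=-0.20799 - 0.04680j  product -0.00697 - 0.01275j
  m=-5: Y*=0.15049 + 0.12870j  Y=0.20797 - 0.24293j  product 0.06256 - 0.00979j
  m=-4: Y*=0.33735 + 0.21433j  Y=-0.04385 - 0.11105j  product 0.00901 - 0.04686j
  m=-3: Y*=0.46338 + 0.20944j  Y=0.31584 + 0.03510j  product 0.13901 + 0.08241j
  m=-2: Y*=0.23940 + 0.06962j  Y=0.04253 - 0.06252j  product 0.01454 - 0.01201j
  m=-1: Y*=-0.29077 - 0.04142j  Y=0.14708 + 0.27794j  product -0.03125 - 0.08691j
  m=+0: Y*=-0.36203 + 0.00000j  Y=0.06250 + 0.00000j  product -0.02263 + 0.00000j
  m=+1: Y*=0.29077 - 0.04142j  Y=-0.14708 + 0.27794j  product -0.03125 + 0.08691j
  m=+2: Y*=0.23940 - 0.06962j  Y=0.04253 + 0.06252j  product 0.01454 + 0.01201j
  m=+3: Y*=-0.46338 + 0.20944j  Y=-0.31584 + 0.03510j  product 0.13901 - 0.08241j
  m=+4: Y*=0.33735 - 0.21433j  Y=-0.04385 + 0.11105j  product 0.00901 + 0.04686j
  m=+5: Y*=-0.15049 + 0.12870j  Y=-0.20797 - 0.24293j  product 0.06256 + 0.00979j
  m=+6: Y*=0.04502 - 0.05115j  Y=-0.20799 + 0.04680j  product -0.00697 + 0.01275j
  m=+7: Y*=-0.00893 + 0.01363j  Y=0.07930 - 0.29175j  product 0.00327 + 0.00369j
  m=+8: Y*=0.00103 - 0.00220j  Y=-0.33899 - 0.31714j  product -0.00105 + 0.00042j
Total Σ_m = 0.35559 + 0.00000j. Multiply by 0.739198: 0.26285 + 0.00000j. P_8(cos γ) = 0.262855

0.262855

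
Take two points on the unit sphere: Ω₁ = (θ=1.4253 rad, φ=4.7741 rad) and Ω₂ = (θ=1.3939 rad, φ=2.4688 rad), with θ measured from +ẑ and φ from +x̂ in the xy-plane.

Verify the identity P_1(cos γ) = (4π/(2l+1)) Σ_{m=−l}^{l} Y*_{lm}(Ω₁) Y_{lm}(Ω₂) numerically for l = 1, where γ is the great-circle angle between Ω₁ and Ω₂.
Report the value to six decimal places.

Term-by-term m-sum for l=1 (normalisation 4π/3 = 4.188790):
  [-1]  conj(Y_{1,-1})(Ω₁) = +0.021082-0.341193i ; Y_{1,-1}(Ω₂) = -0.265989-0.211943i ; Δ = -0.077921+0.086285i
  [+0]  conj(Y_{1,0})(Ω₁) = +0.070839-0.000000i ; Y_{1,0}(Ω₂) = +0.085982+0.000000i ; Δ = +0.006091+0.000000i
  [+1]  conj(Y_{1,1})(Ω₁) = -0.021082-0.341193i ; Y_{1,1}(Ω₂) = +0.265989-0.211943i ; Δ = -0.077921-0.086285i
Σ over m = -0.149751+0.000000i; ×(4π/3) → -0.627275+0.000000i. Real part: -0.627275

-0.627275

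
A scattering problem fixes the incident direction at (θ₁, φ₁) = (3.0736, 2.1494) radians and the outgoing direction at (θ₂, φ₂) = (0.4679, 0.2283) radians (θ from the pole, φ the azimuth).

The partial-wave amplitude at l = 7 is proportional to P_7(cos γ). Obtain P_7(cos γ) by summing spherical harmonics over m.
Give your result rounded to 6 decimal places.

Expand P_7 via completeness: Σ_{m} conj(Y_{7,m}) at Ω₁ times Y_{7,m} at Ω₂ —
  m=-7: Y*=-0.000000+0.000000i  Y=-0.000052-0.001897i  product +0.000000+0.000000i
  m=-6: Y*=-0.000000-0.000000i  Y=+0.002806-0.013772i  product -0.000000+0.000000i
  m=-5: Y*=-0.000002-0.000006i  Y=+0.026665-0.058249i  product -0.000000-0.000000i
  m=-4: Y*=+0.000105-0.000114i  Y=+0.121843-0.157774i  product -0.000005-0.000030i
  m=-3: Y*=+0.002703+0.000450i  Y=+0.323596-0.264313i  product +0.000994-0.000569i
  m=-2: Y*=+0.013665+0.031135i  Y=+0.461876-0.226883i  product +0.013376+0.011280i
  m=-1: Y*=-0.147189+0.225344i  Y=+0.148311-0.034460i  product -0.014064+0.038493i
  m=+0: Y*=-1.022959-0.000000i  Y=-0.424790+0.000000i  product +0.434543+0.000000i
  m=+1: Y*=+0.147189+0.225344i  Y=-0.148311-0.034460i  product -0.014064-0.038493i
  m=+2: Y*=+0.013665-0.031135i  Y=+0.461876+0.226883i  product +0.013376-0.011280i
  m=+3: Y*=-0.002703+0.000450i  Y=-0.323596-0.264313i  product +0.000994+0.000569i
  m=+4: Y*=+0.000105+0.000114i  Y=+0.121843+0.157774i  product -0.000005+0.000030i
  m=+5: Y*=+0.000002-0.000006i  Y=-0.026665-0.058249i  product -0.000000+0.000000i
  m=+6: Y*=-0.000000+0.000000i  Y=+0.002806+0.013772i  product -0.000000-0.000000i
  m=+7: Y*=+0.000000+0.000000i  Y=+0.000052-0.001897i  product +0.000000-0.000000i
Total Σ_m = +0.435142+0.000000i. Multiply by 0.837758: +0.364544+0.000000i. P_7(cos γ) = 0.364544

0.364544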